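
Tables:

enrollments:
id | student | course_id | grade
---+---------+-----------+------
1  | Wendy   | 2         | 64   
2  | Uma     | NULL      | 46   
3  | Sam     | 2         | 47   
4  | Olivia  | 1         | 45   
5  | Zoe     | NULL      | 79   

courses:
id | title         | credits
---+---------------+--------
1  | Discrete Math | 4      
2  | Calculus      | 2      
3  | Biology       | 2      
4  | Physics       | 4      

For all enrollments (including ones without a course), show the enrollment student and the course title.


LEFT JOIN keeps every row from enrollments (the left table); where course_id has no match in courses, the course columns become NULL. Walk through each enrollment:
  - enrollment 1 (Wendy): course_id=2 -> matches Calculus
  - enrollment 2 (Uma): course_id=NULL, no match -> kept with NULL
  - enrollment 3 (Sam): course_id=2 -> matches Calculus
  - enrollment 4 (Olivia): course_id=1 -> matches Discrete Math
  - enrollment 5 (Zoe): course_id=NULL, no match -> kept with NULL
All 5 rows appear; 2 have NULL course.

SQL:
SELECT a.student, b.title AS course
FROM enrollments a
LEFT JOIN courses b ON a.course_id = b.id

Result:
student | course       
--------+--------------
Wendy   | Calculus     
Uma     | NULL         
Sam     | Calculus     
Olivia  | Discrete Math
Zoe     | NULL         


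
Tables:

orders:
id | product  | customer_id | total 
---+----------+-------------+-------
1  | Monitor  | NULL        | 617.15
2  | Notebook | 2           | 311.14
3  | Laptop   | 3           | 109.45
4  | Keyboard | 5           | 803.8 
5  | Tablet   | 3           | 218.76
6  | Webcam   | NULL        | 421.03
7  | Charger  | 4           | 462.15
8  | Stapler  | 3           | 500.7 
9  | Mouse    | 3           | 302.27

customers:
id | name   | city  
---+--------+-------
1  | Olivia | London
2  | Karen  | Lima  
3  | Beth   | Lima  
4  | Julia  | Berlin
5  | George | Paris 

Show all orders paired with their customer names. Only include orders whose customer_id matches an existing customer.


INNER JOIN keeps only orders rows whose customer_id matches an id in customers. Walk through each order:
  - order 1 (Monitor): customer_id=NULL, no match -> dropped
  - order 2 (Notebook): customer_id=2 -> matches Karen
  - order 3 (Laptop): customer_id=3 -> matches Beth
  - order 4 (Keyboard): customer_id=5 -> matches George
  - order 5 (Tablet): customer_id=3 -> matches Beth
  - order 6 (Webcam): customer_id=NULL, no match -> dropped
  - order 7 (Charger): customer_id=4 -> matches Julia
  - order 8 (Stapler): customer_id=3 -> matches Beth
  - order 9 (Mouse): customer_id=3 -> matches Beth
So 2 of 9 rows are dropped.

SQL:
SELECT a.product, b.name AS customer
FROM orders a
INNER JOIN customers b ON a.customer_id = b.id

Result:
product  | customer
---------+---------
Notebook | Karen   
Laptop   | Beth    
Keyboard | George  
Tablet   | Beth    
Charger  | Julia   
Stapler  | Beth    
Mouse    | Beth    


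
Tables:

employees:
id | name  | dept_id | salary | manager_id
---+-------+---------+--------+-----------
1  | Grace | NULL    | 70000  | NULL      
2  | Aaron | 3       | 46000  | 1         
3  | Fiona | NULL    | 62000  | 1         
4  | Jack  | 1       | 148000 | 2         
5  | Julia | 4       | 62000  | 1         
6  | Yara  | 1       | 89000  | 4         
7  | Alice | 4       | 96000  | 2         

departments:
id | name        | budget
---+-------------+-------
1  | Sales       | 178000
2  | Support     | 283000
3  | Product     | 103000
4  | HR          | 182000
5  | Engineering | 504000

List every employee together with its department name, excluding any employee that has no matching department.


INNER JOIN keeps only employees rows whose dept_id matches an id in departments. Walk through each employee:
  - employee 1 (Grace): dept_id=NULL, no match -> dropped
  - employee 2 (Aaron): dept_id=3 -> matches Product
  - employee 3 (Fiona): dept_id=NULL, no match -> dropped
  - employee 4 (Jack): dept_id=1 -> matches Sales
  - employee 5 (Julia): dept_id=4 -> matches HR
  - employee 6 (Yara): dept_id=1 -> matches Sales
  - employee 7 (Alice): dept_id=4 -> matches HR
So 2 of 7 rows are dropped.

SQL:
SELECT a.name, b.name AS department
FROM employees a
INNER JOIN departments b ON a.dept_id = b.id

Result:
name  | department
------+-----------
Aaron | Product   
Jack  | Sales     
Julia | HR        
Yara  | Sales     
Alice | HR        


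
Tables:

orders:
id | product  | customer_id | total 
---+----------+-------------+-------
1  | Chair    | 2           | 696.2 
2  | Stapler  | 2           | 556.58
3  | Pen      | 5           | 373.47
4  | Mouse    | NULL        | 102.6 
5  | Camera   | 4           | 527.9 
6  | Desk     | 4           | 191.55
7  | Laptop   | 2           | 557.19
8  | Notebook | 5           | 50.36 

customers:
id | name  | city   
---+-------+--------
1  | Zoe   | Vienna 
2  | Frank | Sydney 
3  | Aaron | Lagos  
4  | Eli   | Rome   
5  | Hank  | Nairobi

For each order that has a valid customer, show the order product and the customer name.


INNER JOIN keeps only orders rows whose customer_id matches an id in customers. Walk through each order:
  - order 1 (Chair): customer_id=2 -> matches Frank
  - order 2 (Stapler): customer_id=2 -> matches Frank
  - order 3 (Pen): customer_id=5 -> matches Hank
  - order 4 (Mouse): customer_id=NULL, no match -> dropped
  - order 5 (Camera): customer_id=4 -> matches Eli
  - order 6 (Desk): customer_id=4 -> matches Eli
  - order 7 (Laptop): customer_id=2 -> matches Frank
  - order 8 (Notebook): customer_id=5 -> matches Hank
So 1 of 8 rows is dropped.

SQL:
SELECT a.product, b.name AS customer
FROM orders a
INNER JOIN customers b ON a.customer_id = b.id

Result:
product  | customer
---------+---------
Chair    | Frank   
Stapler  | Frank   
Pen      | Hank    
Camera   | Eli     
Desk     | Eli     
Laptop   | Frank   
Notebook | Hank    


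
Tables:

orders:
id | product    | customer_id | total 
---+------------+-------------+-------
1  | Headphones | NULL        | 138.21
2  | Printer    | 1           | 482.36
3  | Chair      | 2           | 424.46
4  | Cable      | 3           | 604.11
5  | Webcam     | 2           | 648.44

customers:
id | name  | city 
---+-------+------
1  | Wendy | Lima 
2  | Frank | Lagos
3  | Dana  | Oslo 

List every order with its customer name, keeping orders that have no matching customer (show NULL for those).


LEFT JOIN keeps every row from orders (the left table); where customer_id has no match in customers, the customer columns become NULL. Walk through each order:
  - order 1 (Headphones): customer_id=NULL, no match -> kept with NULL
  - order 2 (Printer): customer_id=1 -> matches Wendy
  - order 3 (Chair): customer_id=2 -> matches Frank
  - order 4 (Cable): customer_id=3 -> matches Dana
  - order 5 (Webcam): customer_id=2 -> matches Frank
All 5 rows appear; 1 has NULL customer.

SQL:
SELECT a.product, b.name AS customer
FROM orders a
LEFT JOIN customers b ON a.customer_id = b.id

Result:
product    | customer
-----------+---------
Headphones | NULL    
Printer    | Wendy   
Chair      | Frank   
Cable      | Dana    
Webcam     | Frank   


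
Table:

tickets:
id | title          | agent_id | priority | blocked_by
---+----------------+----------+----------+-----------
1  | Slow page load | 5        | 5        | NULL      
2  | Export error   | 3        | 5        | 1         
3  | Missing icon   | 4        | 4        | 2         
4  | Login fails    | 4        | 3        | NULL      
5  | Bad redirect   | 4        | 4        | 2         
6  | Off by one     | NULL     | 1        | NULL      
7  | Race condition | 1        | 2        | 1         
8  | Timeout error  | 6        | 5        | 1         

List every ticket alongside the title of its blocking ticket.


This is a self-join: tickets is joined to a second copy of itself, matching each row's blocked_by to another row's id. Use LEFT JOIN so rows with blocked_by=NULL are kept.
  - ticket 1 (Slow page load): blocked_by=NULL -> NULL
  - ticket 2 (Export error): blocked_by=1 -> Slow page load
  - ticket 3 (Missing icon): blocked_by=2 -> Export error
  - ticket 4 (Login fails): blocked_by=NULL -> NULL
  - ticket 5 (Bad redirect): blocked_by=2 -> Export error
  - ticket 6 (Off by one): blocked_by=NULL -> NULL
  - ticket 7 (Race condition): blocked_by=1 -> Slow page load
  - ticket 8 (Timeout error): blocked_by=1 -> Slow page load

SQL:
SELECT a.title AS item, b.title AS blocked_by
FROM tickets a
LEFT JOIN tickets b ON a.blocked_by = b.id

Result:
item           | blocked_by    
---------------+---------------
Slow page load | NULL          
Export error   | Slow page load
Missing icon   | Export error  
Login fails    | NULL          
Bad redirect   | Export error  
Off by one     | NULL          
Race condition | Slow page load
Timeout error  | Slow page load


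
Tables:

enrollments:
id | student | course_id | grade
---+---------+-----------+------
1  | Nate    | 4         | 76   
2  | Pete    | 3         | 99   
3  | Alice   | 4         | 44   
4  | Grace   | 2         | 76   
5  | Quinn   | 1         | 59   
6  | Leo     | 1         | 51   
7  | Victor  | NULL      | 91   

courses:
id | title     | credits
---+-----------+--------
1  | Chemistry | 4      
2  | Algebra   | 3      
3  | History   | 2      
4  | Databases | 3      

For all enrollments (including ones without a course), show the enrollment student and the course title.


LEFT JOIN keeps every row from enrollments (the left table); where course_id has no match in courses, the course columns become NULL. Walk through each enrollment:
  - enrollment 1 (Nate): course_id=4 -> matches Databases
  - enrollment 2 (Pete): course_id=3 -> matches History
  - enrollment 3 (Alice): course_id=4 -> matches Databases
  - enrollment 4 (Grace): course_id=2 -> matches Algebra
  - enrollment 5 (Quinn): course_id=1 -> matches Chemistry
  - enrollment 6 (Leo): course_id=1 -> matches Chemistry
  - enrollment 7 (Victor): course_id=NULL, no match -> kept with NULL
All 7 rows appear; 1 has NULL course.

SQL:
SELECT a.student, b.title AS course
FROM enrollments a
LEFT JOIN courses b ON a.course_id = b.id

Result:
student | course   
--------+----------
Nate    | Databases
Pete    | History  
Alice   | Databases
Grace   | Algebra  
Quinn   | Chemistry
Leo     | Chemistry
Victor  | NULL     


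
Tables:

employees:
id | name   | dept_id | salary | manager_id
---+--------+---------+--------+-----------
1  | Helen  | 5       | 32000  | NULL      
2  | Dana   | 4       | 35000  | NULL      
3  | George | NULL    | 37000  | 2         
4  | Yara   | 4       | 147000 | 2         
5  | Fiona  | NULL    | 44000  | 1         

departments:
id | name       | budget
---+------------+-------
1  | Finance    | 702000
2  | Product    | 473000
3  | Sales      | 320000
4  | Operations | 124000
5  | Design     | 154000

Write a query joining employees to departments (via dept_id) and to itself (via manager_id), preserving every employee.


Two LEFT JOINs from the same base table employees: one to departments via dept_id, one to employees itself via manager_id. Both are LEFT so every employee is preserved.
Match against departments:
  - employee 1 (Helen): dept_id=5 -> matches Design
  - employee 2 (Dana): dept_id=4 -> matches Operations
  - employee 3 (George): dept_id=NULL, no match -> kept with NULL
  - employee 4 (Yara): dept_id=4 -> matches Operations
  - employee 5 (Fiona): dept_id=NULL, no match -> kept with NULL
Match against employees (self):
  - employee 1 (Helen): manager_id=NULL -> NULL
  - employee 2 (Dana): manager_id=NULL -> NULL
  - employee 3 (George): manager_id=2 -> Dana
  - employee 4 (Yara): manager_id=2 -> Dana
  - employee 5 (Fiona): manager_id=1 -> Helen

SQL:
SELECT a.name, b.name AS department, c.name AS manager
FROM employees a
LEFT JOIN departments b ON a.dept_id = b.id
LEFT JOIN employees c ON a.manager_id = c.id

Result:
name   | department | manager
-------+------------+--------
Helen  | Design     | NULL   
Dana   | Operations | NULL   
George | NULL       | Dana   
Yara   | Operations | Dana   
Fiona  | NULL       | Helen  


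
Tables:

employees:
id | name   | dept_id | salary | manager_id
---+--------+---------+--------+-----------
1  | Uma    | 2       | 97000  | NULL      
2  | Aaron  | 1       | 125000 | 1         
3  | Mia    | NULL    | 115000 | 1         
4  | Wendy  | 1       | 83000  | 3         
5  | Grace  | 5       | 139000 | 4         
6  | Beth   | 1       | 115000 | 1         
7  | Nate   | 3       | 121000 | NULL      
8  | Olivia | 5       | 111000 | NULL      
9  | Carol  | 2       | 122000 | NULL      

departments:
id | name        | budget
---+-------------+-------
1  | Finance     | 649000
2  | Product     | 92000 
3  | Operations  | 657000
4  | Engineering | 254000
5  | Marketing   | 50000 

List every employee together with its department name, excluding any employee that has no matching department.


INNER JOIN keeps only employees rows whose dept_id matches an id in departments. Walk through each employee:
  - employee 1 (Uma): dept_id=2 -> matches Product
  - employee 2 (Aaron): dept_id=1 -> matches Finance
  - employee 3 (Mia): dept_id=NULL, no match -> dropped
  - employee 4 (Wendy): dept_id=1 -> matches Finance
  - employee 5 (Grace): dept_id=5 -> matches Marketing
  - employee 6 (Beth): dept_id=1 -> matches Finance
  - employee 7 (Nate): dept_id=3 -> matches Operations
  - employee 8 (Olivia): dept_id=5 -> matches Marketing
  - employee 9 (Carol): dept_id=2 -> matches Product
So 1 of 9 rows is dropped.

SQL:
SELECT a.name, b.name AS department
FROM employees a
INNER JOIN departments b ON a.dept_id = b.id

Result:
name   | department
-------+-----------
Uma    | Product   
Aaron  | Finance   
Wendy  | Finance   
Grace  | Marketing 
Beth   | Finance   
Nate   | Operations
Olivia | Marketing 
Carol  | Product   


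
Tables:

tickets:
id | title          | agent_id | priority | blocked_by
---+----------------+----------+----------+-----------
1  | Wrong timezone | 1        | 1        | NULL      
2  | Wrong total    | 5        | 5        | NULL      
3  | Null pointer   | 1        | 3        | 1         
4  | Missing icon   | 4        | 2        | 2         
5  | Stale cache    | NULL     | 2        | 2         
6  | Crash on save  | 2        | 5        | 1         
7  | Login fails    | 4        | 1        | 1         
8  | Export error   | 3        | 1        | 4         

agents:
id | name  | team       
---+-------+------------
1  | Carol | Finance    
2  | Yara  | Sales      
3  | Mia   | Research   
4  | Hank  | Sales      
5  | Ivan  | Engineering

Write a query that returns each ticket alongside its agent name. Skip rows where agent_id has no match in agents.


INNER JOIN keeps only tickets rows whose agent_id matches an id in agents. Walk through each ticket:
  - ticket 1 (Wrong timezone): agent_id=1 -> matches Carol
  - ticket 2 (Wrong total): agent_id=5 -> matches Ivan
  - ticket 3 (Null pointer): agent_id=1 -> matches Carol
  - ticket 4 (Missing icon): agent_id=4 -> matches Hank
  - ticket 5 (Stale cache): agent_id=NULL, no match -> dropped
  - ticket 6 (Crash on save): agent_id=2 -> matches Yara
  - ticket 7 (Login fails): agent_id=4 -> matches Hank
  - ticket 8 (Export error): agent_id=3 -> matches Mia
So 1 of 8 rows is dropped.

SQL:
SELECT a.title, b.name AS agent
FROM tickets a
INNER JOIN agents b ON a.agent_id = b.id

Result:
title          | agent
---------------+------
Wrong timezone | Carol
Wrong total    | Ivan 
Null pointer   | Carol
Missing icon   | Hank 
Crash on save  | Yara 
Login fails    | Hank 
Export error   | Mia  


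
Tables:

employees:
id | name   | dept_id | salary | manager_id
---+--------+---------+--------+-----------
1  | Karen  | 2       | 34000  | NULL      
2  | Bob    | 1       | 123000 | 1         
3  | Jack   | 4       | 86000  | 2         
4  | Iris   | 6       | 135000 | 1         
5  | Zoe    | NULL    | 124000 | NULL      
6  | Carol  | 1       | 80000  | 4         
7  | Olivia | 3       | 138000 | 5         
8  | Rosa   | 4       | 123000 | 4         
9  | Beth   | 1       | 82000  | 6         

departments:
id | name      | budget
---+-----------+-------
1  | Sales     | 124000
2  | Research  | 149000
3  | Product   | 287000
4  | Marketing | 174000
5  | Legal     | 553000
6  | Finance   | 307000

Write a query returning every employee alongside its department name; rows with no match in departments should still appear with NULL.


LEFT JOIN keeps every row from employees (the left table); where dept_id has no match in departments, the department columns become NULL. Walk through each employee:
  - employee 1 (Karen): dept_id=2 -> matches Research
  - employee 2 (Bob): dept_id=1 -> matches Sales
  - employee 3 (Jack): dept_id=4 -> matches Marketing
  - employee 4 (Iris): dept_id=6 -> matches Finance
  - employee 5 (Zoe): dept_id=NULL, no match -> kept with NULL
  - employee 6 (Carol): dept_id=1 -> matches Sales
  - employee 7 (Olivia): dept_id=3 -> matches Product
  - employee 8 (Rosa): dept_id=4 -> matches Marketing
  - employee 9 (Beth): dept_id=1 -> matches Sales
All 9 rows appear; 1 has NULL department.

SQL:
SELECT a.name, b.name AS department
FROM employees a
LEFT JOIN departments b ON a.dept_id = b.id

Result:
name   | department
-------+-----------
Karen  | Research  
Bob    | Sales     
Jack   | Marketing 
Iris   | Finance   
Zoe    | NULL      
Carol  | Sales     
Olivia | Product   
Rosa   | Marketing 
Beth   | Sales     


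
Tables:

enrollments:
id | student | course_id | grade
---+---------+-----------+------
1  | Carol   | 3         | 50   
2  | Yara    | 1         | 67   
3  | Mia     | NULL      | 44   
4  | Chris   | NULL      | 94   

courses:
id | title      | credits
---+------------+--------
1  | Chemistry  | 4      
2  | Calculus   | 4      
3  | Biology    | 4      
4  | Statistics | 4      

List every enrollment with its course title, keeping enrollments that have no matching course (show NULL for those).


LEFT JOIN keeps every row from enrollments (the left table); where course_id has no match in courses, the course columns become NULL. Walk through each enrollment:
  - enrollment 1 (Carol): course_id=3 -> matches Biology
  - enrollment 2 (Yara): course_id=1 -> matches Chemistry
  - enrollment 3 (Mia): course_id=NULL, no match -> kept with NULL
  - enrollment 4 (Chris): course_id=NULL, no match -> kept with NULL
All 4 rows appear; 2 have NULL course.

SQL:
SELECT a.student, b.title AS course
FROM enrollments a
LEFT JOIN courses b ON a.course_id = b.id

Result:
student | course   
--------+----------
Carol   | Biology  
Yara    | Chemistry
Mia     | NULL     
Chris   | NULL     


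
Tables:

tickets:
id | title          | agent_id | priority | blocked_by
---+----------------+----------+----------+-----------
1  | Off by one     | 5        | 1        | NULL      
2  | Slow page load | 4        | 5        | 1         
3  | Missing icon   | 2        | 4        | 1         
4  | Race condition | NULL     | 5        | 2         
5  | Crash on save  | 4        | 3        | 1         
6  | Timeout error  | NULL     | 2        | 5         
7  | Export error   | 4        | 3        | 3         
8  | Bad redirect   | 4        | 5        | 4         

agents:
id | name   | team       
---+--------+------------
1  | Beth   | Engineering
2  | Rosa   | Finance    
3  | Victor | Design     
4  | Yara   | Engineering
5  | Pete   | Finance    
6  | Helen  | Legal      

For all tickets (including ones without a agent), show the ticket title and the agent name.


LEFT JOIN keeps every row from tickets (the left table); where agent_id has no match in agents, the agent columns become NULL. Walk through each ticket:
  - ticket 1 (Off by one): agent_id=5 -> matches Pete
  - ticket 2 (Slow page load): agent_id=4 -> matches Yara
  - ticket 3 (Missing icon): agent_id=2 -> matches Rosa
  - ticket 4 (Race condition): agent_id=NULL, no match -> kept with NULL
  - ticket 5 (Crash on save): agent_id=4 -> matches Yara
  - ticket 6 (Timeout error): agent_id=NULL, no match -> kept with NULL
  - ticket 7 (Export error): agent_id=4 -> matches Yara
  - ticket 8 (Bad redirect): agent_id=4 -> matches Yara
All 8 rows appear; 2 have NULL agent.

SQL:
SELECT a.title, b.name AS agent
FROM tickets a
LEFT JOIN agents b ON a.agent_id = b.id

Result:
title          | agent
---------------+------
Off by one     | Pete 
Slow page load | Yara 
Missing icon   | Rosa 
Race condition | NULL 
Crash on save  | Yara 
Timeout error  | NULL 
Export error   | Yara 
Bad redirect   | Yara 


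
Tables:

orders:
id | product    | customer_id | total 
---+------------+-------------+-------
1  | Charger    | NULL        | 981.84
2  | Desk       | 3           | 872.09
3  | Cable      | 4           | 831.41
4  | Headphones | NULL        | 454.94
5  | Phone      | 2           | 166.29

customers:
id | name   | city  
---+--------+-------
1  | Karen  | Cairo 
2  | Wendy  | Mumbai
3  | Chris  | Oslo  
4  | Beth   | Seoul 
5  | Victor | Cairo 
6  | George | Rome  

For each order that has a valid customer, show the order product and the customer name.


INNER JOIN keeps only orders rows whose customer_id matches an id in customers. Walk through each order:
  - order 1 (Charger): customer_id=NULL, no match -> dropped
  - order 2 (Desk): customer_id=3 -> matches Chris
  - order 3 (Cable): customer_id=4 -> matches Beth
  - order 4 (Headphones): customer_id=NULL, no match -> dropped
  - order 5 (Phone): customer_id=2 -> matches Wendy
So 2 of 5 rows are dropped.

SQL:
SELECT a.product, b.name AS customer
FROM orders a
INNER JOIN customers b ON a.customer_id = b.id

Result:
product | customer
--------+---------
Desk    | Chris   
Cable   | Beth    
Phone   | Wendy   


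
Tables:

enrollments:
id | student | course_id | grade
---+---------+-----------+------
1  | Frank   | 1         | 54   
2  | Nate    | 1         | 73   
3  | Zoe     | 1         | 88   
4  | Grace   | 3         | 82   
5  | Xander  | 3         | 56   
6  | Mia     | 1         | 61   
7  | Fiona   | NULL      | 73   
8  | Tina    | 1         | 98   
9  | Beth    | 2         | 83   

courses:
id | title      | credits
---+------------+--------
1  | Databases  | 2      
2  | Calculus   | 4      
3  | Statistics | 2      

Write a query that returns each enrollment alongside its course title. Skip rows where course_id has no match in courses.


INNER JOIN keeps only enrollments rows whose course_id matches an id in courses. Walk through each enrollment:
  - enrollment 1 (Frank): course_id=1 -> matches Databases
  - enrollment 2 (Nate): course_id=1 -> matches Databases
  - enrollment 3 (Zoe): course_id=1 -> matches Databases
  - enrollment 4 (Grace): course_id=3 -> matches Statistics
  - enrollment 5 (Xander): course_id=3 -> matches Statistics
  - enrollment 6 (Mia): course_id=1 -> matches Databases
  - enrollment 7 (Fiona): course_id=NULL, no match -> dropped
  - enrollment 8 (Tina): course_id=1 -> matches Databases
  - enrollment 9 (Beth): course_id=2 -> matches Calculus
So 1 of 9 rows is dropped.

SQL:
SELECT a.student, b.title AS course
FROM enrollments a
INNER JOIN courses b ON a.course_id = b.id

Result:
student | course    
--------+-----------
Frank   | Databases 
Nate    | Databases 
Zoe     | Databases 
Grace   | Statistics
Xander  | Statistics
Mia     | Databases 
Tina    | Databases 
Beth    | Calculus  


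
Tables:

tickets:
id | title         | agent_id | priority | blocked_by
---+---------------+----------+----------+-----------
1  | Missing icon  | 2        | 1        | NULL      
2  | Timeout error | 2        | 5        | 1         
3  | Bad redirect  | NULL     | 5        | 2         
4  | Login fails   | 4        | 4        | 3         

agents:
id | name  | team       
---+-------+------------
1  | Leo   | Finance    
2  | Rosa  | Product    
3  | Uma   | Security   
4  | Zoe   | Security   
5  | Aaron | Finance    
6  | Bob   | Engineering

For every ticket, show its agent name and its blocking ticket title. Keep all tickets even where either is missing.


Two LEFT JOINs from the same base table tickets: one to agents via agent_id, one to tickets itself via blocked_by. Both are LEFT so every ticket is preserved.
Match against agents:
  - ticket 1 (Missing icon): agent_id=2 -> matches Rosa
  - ticket 2 (Timeout error): agent_id=2 -> matches Rosa
  - ticket 3 (Bad redirect): agent_id=NULL, no match -> kept with NULL
  - ticket 4 (Login fails): agent_id=4 -> matches Zoe
Match against tickets (self):
  - ticket 1 (Missing icon): blocked_by=NULL -> NULL
  - ticket 2 (Timeout error): blocked_by=1 -> Missing icon
  - ticket 3 (Bad redirect): blocked_by=2 -> Timeout error
  - ticket 4 (Login fails): blocked_by=3 -> Bad redirect

SQL:
SELECT a.title, b.name AS agent, c.title AS blocked_by
FROM tickets a
LEFT JOIN agents b ON a.agent_id = b.id
LEFT JOIN tickets c ON a.blocked_by = c.id

Result:
title         | agent | blocked_by   
--------------+-------+--------------
Missing icon  | Rosa  | NULL         
Timeout error | Rosa  | Missing icon 
Bad redirect  | NULL  | Timeout error
Login fails   | Zoe   | Bad redirect 


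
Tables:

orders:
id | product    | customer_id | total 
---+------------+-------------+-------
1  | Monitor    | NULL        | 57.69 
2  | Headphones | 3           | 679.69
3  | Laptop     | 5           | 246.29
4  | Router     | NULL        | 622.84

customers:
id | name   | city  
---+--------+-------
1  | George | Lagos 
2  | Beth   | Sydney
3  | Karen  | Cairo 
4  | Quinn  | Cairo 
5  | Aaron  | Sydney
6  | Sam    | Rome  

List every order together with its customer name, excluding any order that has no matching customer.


INNER JOIN keeps only orders rows whose customer_id matches an id in customers. Walk through each order:
  - order 1 (Monitor): customer_id=NULL, no match -> dropped
  - order 2 (Headphones): customer_id=3 -> matches Karen
  - order 3 (Laptop): customer_id=5 -> matches Aaron
  - order 4 (Router): customer_id=NULL, no match -> dropped
So 2 of 4 rows are dropped.

SQL:
SELECT a.product, b.name AS customer
FROM orders a
INNER JOIN customers b ON a.customer_id = b.id

Result:
product    | customer
-----------+---------
Headphones | Karen   
Laptop     | Aaron   


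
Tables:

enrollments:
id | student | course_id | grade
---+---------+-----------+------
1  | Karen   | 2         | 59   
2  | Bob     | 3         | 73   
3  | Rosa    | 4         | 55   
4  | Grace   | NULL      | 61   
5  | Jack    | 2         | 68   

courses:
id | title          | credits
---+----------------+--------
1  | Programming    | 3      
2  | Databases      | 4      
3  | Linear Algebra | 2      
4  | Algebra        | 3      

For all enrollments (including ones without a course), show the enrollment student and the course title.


LEFT JOIN keeps every row from enrollments (the left table); where course_id has no match in courses, the course columns become NULL. Walk through each enrollment:
  - enrollment 1 (Karen): course_id=2 -> matches Databases
  - enrollment 2 (Bob): course_id=3 -> matches Linear Algebra
  - enrollment 3 (Rosa): course_id=4 -> matches Algebra
  - enrollment 4 (Grace): course_id=NULL, no match -> kept with NULL
  - enrollment 5 (Jack): course_id=2 -> matches Databases
All 5 rows appear; 1 has NULL course.

SQL:
SELECT a.student, b.title AS course
FROM enrollments a
LEFT JOIN courses b ON a.course_id = b.id

Result:
student | course        
--------+---------------
Karen   | Databases     
Bob     | Linear Algebra
Rosa    | Algebra       
Grace   | NULL          
Jack    | Databases     


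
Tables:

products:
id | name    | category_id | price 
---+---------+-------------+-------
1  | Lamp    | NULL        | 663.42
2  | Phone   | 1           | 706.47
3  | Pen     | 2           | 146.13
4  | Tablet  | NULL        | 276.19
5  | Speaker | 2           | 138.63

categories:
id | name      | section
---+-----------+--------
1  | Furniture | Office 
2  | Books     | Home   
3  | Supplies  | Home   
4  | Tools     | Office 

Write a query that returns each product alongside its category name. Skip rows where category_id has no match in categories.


INNER JOIN keeps only products rows whose category_id matches an id in categories. Walk through each product:
  - product 1 (Lamp): category_id=NULL, no match -> dropped
  - product 2 (Phone): category_id=1 -> matches Furniture
  - product 3 (Pen): category_id=2 -> matches Books
  - product 4 (Tablet): category_id=NULL, no match -> dropped
  - product 5 (Speaker): category_id=2 -> matches Books
So 2 of 5 rows are dropped.

SQL:
SELECT a.name, b.name AS category
FROM products a
INNER JOIN categories b ON a.category_id = b.id

Result:
name    | category 
--------+----------
Phone   | Furniture
Pen     | Books    
Speaker | Books    


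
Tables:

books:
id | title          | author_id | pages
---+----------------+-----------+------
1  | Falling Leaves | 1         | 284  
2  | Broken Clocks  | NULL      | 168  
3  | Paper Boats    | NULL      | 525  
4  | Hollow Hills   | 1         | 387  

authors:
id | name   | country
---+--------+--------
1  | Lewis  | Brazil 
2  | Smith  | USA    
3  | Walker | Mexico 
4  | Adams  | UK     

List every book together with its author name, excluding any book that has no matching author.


INNER JOIN keeps only books rows whose author_id matches an id in authors. Walk through each book:
  - book 1 (Falling Leaves): author_id=1 -> matches Lewis
  - book 2 (Broken Clocks): author_id=NULL, no match -> dropped
  - book 3 (Paper Boats): author_id=NULL, no match -> dropped
  - book 4 (Hollow Hills): author_id=1 -> matches Lewis
So 2 of 4 rows are dropped.

SQL:
SELECT a.title, b.name AS author
FROM books a
INNER JOIN authors b ON a.author_id = b.id

Result:
title          | author
---------------+-------
Falling Leaves | Lewis 
Hollow Hills   | Lewis 


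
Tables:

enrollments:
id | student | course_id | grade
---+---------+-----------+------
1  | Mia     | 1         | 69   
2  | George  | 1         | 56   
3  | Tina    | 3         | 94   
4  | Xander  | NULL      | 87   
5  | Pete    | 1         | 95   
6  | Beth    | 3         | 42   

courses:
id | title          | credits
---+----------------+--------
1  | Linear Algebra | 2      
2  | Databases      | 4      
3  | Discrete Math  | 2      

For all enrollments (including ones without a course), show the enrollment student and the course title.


LEFT JOIN keeps every row from enrollments (the left table); where course_id has no match in courses, the course columns become NULL. Walk through each enrollment:
  - enrollment 1 (Mia): course_id=1 -> matches Linear Algebra
  - enrollment 2 (George): course_id=1 -> matches Linear Algebra
  - enrollment 3 (Tina): course_id=3 -> matches Discrete Math
  - enrollment 4 (Xander): course_id=NULL, no match -> kept with NULL
  - enrollment 5 (Pete): course_id=1 -> matches Linear Algebra
  - enrollment 6 (Beth): course_id=3 -> matches Discrete Math
All 6 rows appear; 1 has NULL course.

SQL:
SELECT a.student, b.title AS course
FROM enrollments a
LEFT JOIN courses b ON a.course_id = b.id

Result:
student | course        
--------+---------------
Mia     | Linear Algebra
George  | Linear Algebra
Tina    | Discrete Math 
Xander  | NULL          
Pete    | Linear Algebra
Beth    | Discrete Math 


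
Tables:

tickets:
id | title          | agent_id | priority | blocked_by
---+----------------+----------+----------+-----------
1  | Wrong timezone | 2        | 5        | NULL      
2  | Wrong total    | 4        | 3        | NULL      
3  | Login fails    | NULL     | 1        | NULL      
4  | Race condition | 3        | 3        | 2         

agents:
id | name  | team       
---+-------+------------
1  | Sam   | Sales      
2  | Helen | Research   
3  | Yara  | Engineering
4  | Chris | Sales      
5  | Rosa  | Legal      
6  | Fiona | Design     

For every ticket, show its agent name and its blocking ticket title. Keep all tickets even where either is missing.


Two LEFT JOINs from the same base table tickets: one to agents via agent_id, one to tickets itself via blocked_by. Both are LEFT so every ticket is preserved.
Match against agents:
  - ticket 1 (Wrong timezone): agent_id=2 -> matches Helen
  - ticket 2 (Wrong total): agent_id=4 -> matches Chris
  - ticket 3 (Login fails): agent_id=NULL, no match -> kept with NULL
  - ticket 4 (Race condition): agent_id=3 -> matches Yara
Match against tickets (self):
  - ticket 1 (Wrong timezone): blocked_by=NULL -> NULL
  - ticket 2 (Wrong total): blocked_by=NULL -> NULL
  - ticket 3 (Login fails): blocked_by=NULL -> NULL
  - ticket 4 (Race condition): blocked_by=2 -> Wrong total

SQL:
SELECT a.title, b.name AS agent, c.title AS blocked_by
FROM tickets a
LEFT JOIN agents b ON a.agent_id = b.id
LEFT JOIN tickets c ON a.blocked_by = c.id

Result:
title          | agent | blocked_by 
---------------+-------+------------
Wrong timezone | Helen | NULL       
Wrong total    | Chris | NULL       
Login fails    | NULL  | NULL       
Race condition | Yara  | Wrong total


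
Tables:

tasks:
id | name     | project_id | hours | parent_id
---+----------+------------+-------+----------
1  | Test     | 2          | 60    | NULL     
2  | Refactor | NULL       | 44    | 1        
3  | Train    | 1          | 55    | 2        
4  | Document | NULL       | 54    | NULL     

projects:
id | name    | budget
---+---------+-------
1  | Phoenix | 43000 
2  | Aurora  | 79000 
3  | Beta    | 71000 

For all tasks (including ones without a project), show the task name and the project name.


LEFT JOIN keeps every row from tasks (the left table); where project_id has no match in projects, the project columns become NULL. Walk through each task:
  - task 1 (Test): project_id=2 -> matches Aurora
  - task 2 (Refactor): project_id=NULL, no match -> kept with NULL
  - task 3 (Train): project_id=1 -> matches Phoenix
  - task 4 (Document): project_id=NULL, no match -> kept with NULL
All 4 rows appear; 2 have NULL project.

SQL:
SELECT a.name, b.name AS project
FROM tasks a
LEFT JOIN projects b ON a.project_id = b.id

Result:
name     | project
---------+--------
Test     | Aurora 
Refactor | NULL   
Train    | Phoenix
Document | NULL   


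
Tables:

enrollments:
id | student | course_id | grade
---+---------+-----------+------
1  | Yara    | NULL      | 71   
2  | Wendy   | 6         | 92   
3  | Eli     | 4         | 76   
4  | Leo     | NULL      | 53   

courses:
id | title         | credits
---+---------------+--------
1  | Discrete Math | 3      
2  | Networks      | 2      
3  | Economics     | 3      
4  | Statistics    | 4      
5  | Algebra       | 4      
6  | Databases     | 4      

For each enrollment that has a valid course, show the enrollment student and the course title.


INNER JOIN keeps only enrollments rows whose course_id matches an id in courses. Walk through each enrollment:
  - enrollment 1 (Yara): course_id=NULL, no match -> dropped
  - enrollment 2 (Wendy): course_id=6 -> matches Databases
  - enrollment 3 (Eli): course_id=4 -> matches Statistics
  - enrollment 4 (Leo): course_id=NULL, no match -> dropped
So 2 of 4 rows are dropped.

SQL:
SELECT a.student, b.title AS course
FROM enrollments a
INNER JOIN courses b ON a.course_id = b.id

Result:
student | course    
--------+-----------
Wendy   | Databases 
Eli     | Statistics


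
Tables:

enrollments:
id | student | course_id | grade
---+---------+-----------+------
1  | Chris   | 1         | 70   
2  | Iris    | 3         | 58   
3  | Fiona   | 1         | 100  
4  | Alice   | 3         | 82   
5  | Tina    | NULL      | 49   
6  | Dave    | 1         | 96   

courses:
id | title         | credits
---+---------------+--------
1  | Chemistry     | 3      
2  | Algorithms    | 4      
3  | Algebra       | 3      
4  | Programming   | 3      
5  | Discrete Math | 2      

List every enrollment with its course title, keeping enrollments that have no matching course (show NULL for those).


LEFT JOIN keeps every row from enrollments (the left table); where course_id has no match in courses, the course columns become NULL. Walk through each enrollment:
  - enrollment 1 (Chris): course_id=1 -> matches Chemistry
  - enrollment 2 (Iris): course_id=3 -> matches Algebra
  - enrollment 3 (Fiona): course_id=1 -> matches Chemistry
  - enrollment 4 (Alice): course_id=3 -> matches Algebra
  - enrollment 5 (Tina): course_id=NULL, no match -> kept with NULL
  - enrollment 6 (Dave): course_id=1 -> matches Chemistry
All 6 rows appear; 1 has NULL course.

SQL:
SELECT a.student, b.title AS course
FROM enrollments a
LEFT JOIN courses b ON a.course_id = b.id

Result:
student | course   
--------+----------
Chris   | Chemistry
Iris    | Algebra  
Fiona   | Chemistry
Alice   | Algebra  
Tina    | NULL     
Dave    | Chemistry


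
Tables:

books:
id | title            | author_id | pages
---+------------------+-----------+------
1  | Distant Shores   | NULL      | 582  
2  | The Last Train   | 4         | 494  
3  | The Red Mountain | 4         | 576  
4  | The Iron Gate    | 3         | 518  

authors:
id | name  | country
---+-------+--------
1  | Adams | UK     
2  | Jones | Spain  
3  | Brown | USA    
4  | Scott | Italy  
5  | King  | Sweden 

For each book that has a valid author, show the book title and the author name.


INNER JOIN keeps only books rows whose author_id matches an id in authors. Walk through each book:
  - book 1 (Distant Shores): author_id=NULL, no match -> dropped
  - book 2 (The Last Train): author_id=4 -> matches Scott
  - book 3 (The Red Mountain): author_id=4 -> matches Scott
  - book 4 (The Iron Gate): author_id=3 -> matches Brown
So 1 of 4 rows is dropped.

SQL:
SELECT a.title, b.name AS author
FROM books a
INNER JOIN authors b ON a.author_id = b.id

Result:
title            | author
-----------------+-------
The Last Train   | Scott 
The Red Mountain | Scott 
The Iron Gate    | Brown 


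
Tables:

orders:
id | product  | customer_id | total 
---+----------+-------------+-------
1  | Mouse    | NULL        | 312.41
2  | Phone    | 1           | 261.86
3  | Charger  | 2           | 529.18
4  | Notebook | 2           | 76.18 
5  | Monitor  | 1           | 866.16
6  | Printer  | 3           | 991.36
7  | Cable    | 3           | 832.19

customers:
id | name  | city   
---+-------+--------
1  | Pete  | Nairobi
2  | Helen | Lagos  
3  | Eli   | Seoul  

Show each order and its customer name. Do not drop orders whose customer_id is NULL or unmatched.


LEFT JOIN keeps every row from orders (the left table); where customer_id has no match in customers, the customer columns become NULL. Walk through each order:
  - order 1 (Mouse): customer_id=NULL, no match -> kept with NULL
  - order 2 (Phone): customer_id=1 -> matches Pete
  - order 3 (Charger): customer_id=2 -> matches Helen
  - order 4 (Notebook): customer_id=2 -> matches Helen
  - order 5 (Monitor): customer_id=1 -> matches Pete
  - order 6 (Printer): customer_id=3 -> matches Eli
  - order 7 (Cable): customer_id=3 -> matches Eli
All 7 rows appear; 1 has NULL customer.

SQL:
SELECT a.product, b.name AS customer
FROM orders a
LEFT JOIN customers b ON a.customer_id = b.id

Result:
product  | customer
---------+---------
Mouse    | NULL    
Phone    | Pete    
Charger  | Helen   
Notebook | Helen   
Monitor  | Pete    
Printer  | Eli     
Cable    | Eli     


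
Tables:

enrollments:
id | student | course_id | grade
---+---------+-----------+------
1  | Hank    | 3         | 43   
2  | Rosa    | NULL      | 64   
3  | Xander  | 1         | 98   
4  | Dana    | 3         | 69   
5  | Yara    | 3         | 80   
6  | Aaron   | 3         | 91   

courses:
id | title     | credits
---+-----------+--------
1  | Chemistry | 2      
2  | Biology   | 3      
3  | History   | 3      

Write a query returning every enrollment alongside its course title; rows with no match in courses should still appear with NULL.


LEFT JOIN keeps every row from enrollments (the left table); where course_id has no match in courses, the course columns become NULL. Walk through each enrollment:
  - enrollment 1 (Hank): course_id=3 -> matches History
  - enrollment 2 (Rosa): course_id=NULL, no match -> kept with NULL
  - enrollment 3 (Xander): course_id=1 -> matches Chemistry
  - enrollment 4 (Dana): course_id=3 -> matches History
  - enrollment 5 (Yara): course_id=3 -> matches History
  - enrollment 6 (Aaron): course_id=3 -> matches History
All 6 rows appear; 1 has NULL course.

SQL:
SELECT a.student, b.title AS course
FROM enrollments a
LEFT JOIN courses b ON a.course_id = b.id

Result:
student | course   
--------+----------
Hank    | History  
Rosa    | NULL     
Xander  | Chemistry
Dana    | History  
Yara    | History  
Aaron   | History  
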